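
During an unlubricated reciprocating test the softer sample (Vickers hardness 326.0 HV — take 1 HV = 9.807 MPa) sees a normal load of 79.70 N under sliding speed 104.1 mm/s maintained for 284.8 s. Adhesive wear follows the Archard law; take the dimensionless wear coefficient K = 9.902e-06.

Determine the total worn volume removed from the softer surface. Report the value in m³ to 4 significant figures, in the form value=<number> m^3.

Displayed values are rounded; every step maintains full precision — one final rounding: four significant figures.
Sliding speed v = 104.1 mm/s = 0.1041 m/s. Total distance L = v·t = 0.1041 m/s × 284.8 s = 29.65 m.
Hardness H = 326.0 HV × 9.807 MPa/HV = 3197 MPa = 3.197e+09 Pa.
In SI base units, W = 79.70 N, H = 3.197e+09 Pa, K = 9.902e-06.
Volume removed: V = K·W·L/H = 9.902e-06 · 79.70 · 29.65 / 3.197e+09 = 7.318e-12 m³.

value=7.318e-12 m^3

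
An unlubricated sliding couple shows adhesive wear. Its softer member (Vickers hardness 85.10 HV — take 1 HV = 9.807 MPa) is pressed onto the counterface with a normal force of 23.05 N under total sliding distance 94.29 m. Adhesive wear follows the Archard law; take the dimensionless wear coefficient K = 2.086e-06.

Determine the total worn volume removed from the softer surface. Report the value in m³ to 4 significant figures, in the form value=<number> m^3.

The intermediates are shown rounded, and all arithmetic keeps full precision; rounded once at the end: four significant digits.
Hardness H = 85.10 HV × 9.807 MPa/HV = 834.6 MPa = 8.346e+08 Pa.
SI base units throughout: W = 23.05 N, H = 8.346e+08 Pa, K = 2.086e-06.
Wear volume V = K·W·L/H = 2.086e-06 · 23.05 · 94.29 / 8.346e+08 = 5.432e-12 m³.

value=5.432e-12 m^3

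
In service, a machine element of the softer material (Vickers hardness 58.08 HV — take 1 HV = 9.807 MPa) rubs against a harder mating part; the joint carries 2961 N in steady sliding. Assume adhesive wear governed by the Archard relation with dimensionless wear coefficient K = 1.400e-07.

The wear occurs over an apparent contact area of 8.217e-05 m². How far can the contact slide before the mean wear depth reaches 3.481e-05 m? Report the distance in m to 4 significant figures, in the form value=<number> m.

value=3930 m

Every step holds exact precision, and intermediate values appear rounded — one final rounding: four significant figures.
Hardness H = 58.08 HV × 9.807 MPa/HV = 569.6 MPa = 5.696e+08 Pa.
Restated in SI base units: W = 2961 N, H = 5.696e+08 Pa, K = 1.400e-07.
At the depth limit, V_lim = h_lim·A = 3.481e-05 · 8.217e-05 = 2.860e-09 m³.
Life L = V_lim·H/(K·W) = 2.860e-09 · 5.696e+08 / (1.400e-07 · 2961) = 3930 m.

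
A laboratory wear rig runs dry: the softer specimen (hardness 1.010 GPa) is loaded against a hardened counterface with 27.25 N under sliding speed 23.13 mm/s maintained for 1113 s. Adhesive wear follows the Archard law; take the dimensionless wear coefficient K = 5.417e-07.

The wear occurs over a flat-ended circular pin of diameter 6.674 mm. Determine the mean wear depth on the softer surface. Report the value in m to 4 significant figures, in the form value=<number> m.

value=1.076e-08 m

All working math carries full precision; intermediate values are printed rounded; one final rounding to 4 significant digits.
Convert: Sliding speed v = 23.13 mm/s = 0.02313 m/s. Distance L = v·t = 0.02313 m/s × 1113 s = 25.74 m.
Convert: Hardness H = 1.010 GPa = 1.010e+09 Pa.
Convert: Pin diameter d = 6.674 mm = 0.006674 m. Contact area A = π·d²/4 = π·(0.006674 m)²/4 = 3.498e-05 m².
Collected in SI base units: W = 27.25 N, H = 1.010e+09 Pa, K = 5.417e-07.
Archard volume V = K·W·L/H = 5.417e-07 · 27.25 · 25.74 / 1.010e+09 = 3.762e-13 m³.
Depth h = V/A = 3.762e-13 / 3.498e-05 = 1.076e-08 m.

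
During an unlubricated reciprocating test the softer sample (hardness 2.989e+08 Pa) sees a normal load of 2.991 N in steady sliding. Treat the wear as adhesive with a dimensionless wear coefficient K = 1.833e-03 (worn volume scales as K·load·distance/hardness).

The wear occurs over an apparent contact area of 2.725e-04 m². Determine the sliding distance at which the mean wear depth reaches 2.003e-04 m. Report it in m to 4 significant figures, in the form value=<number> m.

value=2976 m

The algebra carries full float precision; the intermediates are shown rounded — rounded just once: four significant figures.
Working in SI base units: W = 2.991 N, H = 2.989e+08 Pa, K = 1.833e-03.
Wearable volume V_lim = h_lim·A = 2.003e-04 · 2.725e-04 = 5.458e-08 m³.
Thus life L = V_lim·H/(K·W) = 5.458e-08 · 2.989e+08 / (1.833e-03 · 2.991) = 2976 m.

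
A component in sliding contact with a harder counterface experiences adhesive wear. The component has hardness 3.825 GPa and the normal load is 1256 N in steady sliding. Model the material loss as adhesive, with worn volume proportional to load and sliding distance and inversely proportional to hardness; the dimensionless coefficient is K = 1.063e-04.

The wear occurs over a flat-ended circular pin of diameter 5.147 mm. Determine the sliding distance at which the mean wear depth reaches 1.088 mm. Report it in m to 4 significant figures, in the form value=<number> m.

value=648.5 m

All arithmetic holds full float precision. Intermediates appear rounded, and a lone final rounding to 4 significant figures.
Convert: Hardness H = 3.825 GPa = 3.825e+09 Pa.
Convert: Pin diameter d = 5.147 mm = 0.005147 m. Contact area A = π·d²/4 = π·(0.005147 m)²/4 = 2.081e-05 m².
Convert: Depth limit h_lim = 1.088 mm = 0.001088 m.
Collected in SI base units: W = 1256 N, H = 3.825e+09 Pa, K = 1.063e-04.
Volume at the limit: V_lim = h_lim·A = 0.001088 · 2.081e-05 = 2.264e-08 m³.
Life L = V_lim·H/(K·W) = 2.264e-08 · 3.825e+09 / (1.063e-04 · 1256) = 648.5 m.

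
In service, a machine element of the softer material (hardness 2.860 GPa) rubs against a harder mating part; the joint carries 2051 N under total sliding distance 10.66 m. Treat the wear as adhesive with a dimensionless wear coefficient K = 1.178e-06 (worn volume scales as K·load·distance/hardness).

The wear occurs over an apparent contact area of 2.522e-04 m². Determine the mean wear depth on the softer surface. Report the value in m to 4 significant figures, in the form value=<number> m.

The algebra maintains full float precision. Intermediate values are shown rounded, and rounded just once: four significant digits.
Convert: Hardness H = 2.860 GPa = 2.860e+09 Pa.
SI base units throughout: W = 2051 N, H = 2.860e+09 Pa, K = 1.178e-06.
Apply Archard: V = K·W·L/H = 1.178e-06 · 2051 · 10.66 / 2.860e+09 = 9.005e-12 m³.
Wear depth h = V/A = 9.005e-12 / 2.522e-04 = 3.571e-08 m.

value=3.571e-08 m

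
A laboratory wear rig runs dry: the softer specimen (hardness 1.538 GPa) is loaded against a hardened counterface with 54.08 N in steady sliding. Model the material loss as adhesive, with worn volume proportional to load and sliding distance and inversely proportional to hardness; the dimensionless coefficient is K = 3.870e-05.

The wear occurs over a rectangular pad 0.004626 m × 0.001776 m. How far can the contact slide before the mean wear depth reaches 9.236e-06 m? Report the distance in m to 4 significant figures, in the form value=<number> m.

value=55.76 m

All arithmetic keeps exact precision — intermediate values are printed rounded — a lone final rounding, at 4 significant digits.
Convert: Hardness H = 1.538 GPa = 1.538e+09 Pa.
Convert: Contact area A = 0.004626 m × 0.001776 m = 8.216e-06 m².
As SI base values: W = 54.08 N, H = 1.538e+09 Pa, K = 3.870e-05.
At the depth limit, V_lim = h_lim·A = 9.236e-06 · 8.216e-06 = 7.588e-11 m³.
Life L = V_lim·H/(K·W) = 7.588e-11 · 1.538e+09 / (3.870e-05 · 54.08) = 55.76 m.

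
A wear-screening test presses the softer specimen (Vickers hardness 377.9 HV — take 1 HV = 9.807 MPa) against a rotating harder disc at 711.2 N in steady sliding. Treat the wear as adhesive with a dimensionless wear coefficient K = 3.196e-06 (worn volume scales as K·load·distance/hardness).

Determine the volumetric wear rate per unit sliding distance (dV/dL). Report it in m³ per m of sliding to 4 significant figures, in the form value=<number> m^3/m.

value=6.133e-13 m^3/m

Every step maintains full float precision. The intermediates are printed rounded — rounded once at the end to 4 significant figures.
Convert: Hardness H = 377.9 HV × 9.807 MPa/HV = 3706 MPa = 3.706e+09 Pa.
Collected in SI base units: W = 711.2 N, H = 3.706e+09 Pa, K = 3.196e-06.
Rate of wear dV/dL = K·W/H (independent of L): 3.196e-06 · 711.2 / 3.706e+09 = 6.133e-13 m³/m.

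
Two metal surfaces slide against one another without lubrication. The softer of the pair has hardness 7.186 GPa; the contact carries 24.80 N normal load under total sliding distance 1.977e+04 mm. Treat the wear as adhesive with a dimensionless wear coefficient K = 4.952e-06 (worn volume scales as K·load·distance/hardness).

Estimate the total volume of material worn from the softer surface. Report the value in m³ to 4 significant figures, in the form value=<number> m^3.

Intermediates are shown rounded. Every step runs at full float precision; one final rounding, at four significant figures.
Distance covered L = 1.977e+04 mm = 19.77 m.
Hardness H = 7.186 GPa = 7.186e+09 Pa.
Restated in SI base units: W = 24.80 N, H = 7.186e+09 Pa, K = 4.952e-06.
Archard relation: V = K·W·L/H = 4.952e-06 · 24.80 · 19.77 / 7.186e+09 = 3.379e-13 m³.

value=3.379e-13 m^3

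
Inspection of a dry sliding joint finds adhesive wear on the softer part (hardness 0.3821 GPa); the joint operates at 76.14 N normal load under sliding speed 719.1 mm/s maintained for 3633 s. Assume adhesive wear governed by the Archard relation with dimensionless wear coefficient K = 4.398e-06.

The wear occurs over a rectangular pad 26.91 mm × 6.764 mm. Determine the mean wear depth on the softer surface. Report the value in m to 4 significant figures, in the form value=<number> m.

Intermediates appear rounded — all arithmetic maintains full precision, and a single final rounding: 4 significant figures.
Sliding speed v = 719.1 mm/s = 0.7191 m/s. Distance L = v·t = 0.7191 m/s × 3633 s = 2612 m.
Hardness H = 0.3821 GPa = 3.821e+08 Pa.
Pad sides 26.91 mm × 6.764 mm = 0.02691 m × 0.006764 m. Contact area A = 0.02691 m × 0.006764 m = 1.820e-04 m².
In SI base units, W = 76.14 N, H = 3.821e+08 Pa, K = 4.398e-06.
Apply Archard: V = K·W·L/H = 4.398e-06 · 76.14 · 2612 / 3.821e+08 = 2.290e-09 m³.
Depth of wear h = V/A = 2.290e-09 / 1.820e-04 = 1.258e-05 m.

value=1.258e-05 m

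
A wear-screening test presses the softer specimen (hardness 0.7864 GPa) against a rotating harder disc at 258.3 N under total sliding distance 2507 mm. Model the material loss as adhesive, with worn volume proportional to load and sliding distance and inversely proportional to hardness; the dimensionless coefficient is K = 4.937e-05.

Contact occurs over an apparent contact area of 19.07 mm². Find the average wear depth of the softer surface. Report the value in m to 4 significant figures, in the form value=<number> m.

The computation runs at full float precision, and displayed values are rounded. Rounded just once: four significant digits.
Sliding distance L = 2507 mm = 2.507 m.
Hardness H = 0.7864 GPa = 7.864e+08 Pa.
Contact area A = 19.07 mm² = 1.907e-05 m².
Collected in SI base units: W = 258.3 N, H = 7.864e+08 Pa, K = 4.937e-05.
Wear volume V = K·W·L/H = 4.937e-05 · 258.3 · 2.507 / 7.864e+08 = 4.065e-11 m³.
Average depth h = V/A = 4.065e-11 / 1.907e-05 = 2.132e-06 m.

value=2.132e-06 m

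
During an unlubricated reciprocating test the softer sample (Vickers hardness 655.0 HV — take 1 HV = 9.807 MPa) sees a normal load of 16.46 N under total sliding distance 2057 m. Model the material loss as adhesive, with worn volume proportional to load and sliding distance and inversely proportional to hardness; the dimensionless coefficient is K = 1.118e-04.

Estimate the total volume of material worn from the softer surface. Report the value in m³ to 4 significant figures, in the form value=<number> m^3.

The intermediates are printed rounded. All arithmetic maintains full precision — rounded once at the end to four significant figures.
Hardness H = 655.0 HV × 9.807 MPa/HV = 6424 MPa = 6.424e+09 Pa.
As SI base values: W = 16.46 N, H = 6.424e+09 Pa, K = 1.118e-04.
Archard relation: V = K·W·L/H = 1.118e-04 · 16.46 · 2057 / 6.424e+09 = 5.893e-10 m³.

value=5.893e-10 m^3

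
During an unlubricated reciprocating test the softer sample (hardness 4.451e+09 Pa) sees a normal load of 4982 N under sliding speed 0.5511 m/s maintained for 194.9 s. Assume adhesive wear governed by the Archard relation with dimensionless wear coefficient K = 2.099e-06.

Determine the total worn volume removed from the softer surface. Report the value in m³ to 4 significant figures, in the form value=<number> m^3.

Intermediate values are shown rounded. Each operation maintains full float precision — a lone final rounding to four significant digits.
The distance L = v·t = 0.5511 m/s × 194.9 s = 107.4 m.
SI base units throughout: W = 4982 N, H = 4.451e+09 Pa, K = 2.099e-06.
Archard relation: V = K·W·L/H = 2.099e-06 · 4982 · 107.4 / 4.451e+09 = 2.523e-10 m³.

value=2.523e-10 m^3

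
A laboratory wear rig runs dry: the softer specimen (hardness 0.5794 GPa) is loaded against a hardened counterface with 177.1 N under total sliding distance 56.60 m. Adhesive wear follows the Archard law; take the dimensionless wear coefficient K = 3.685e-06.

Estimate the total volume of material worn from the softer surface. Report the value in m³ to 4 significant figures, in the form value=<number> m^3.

value=6.375e-11 m^3

Intermediate values appear rounded. All arithmetic keeps full precision. Rounded once at the end: four significant digits.
Hardness H = 0.5794 GPa = 5.794e+08 Pa.
Expressed in SI base units: W = 177.1 N, H = 5.794e+08 Pa, K = 3.685e-06.
Worn volume V = K·W·L/H = 3.685e-06 · 177.1 · 56.60 / 5.794e+08 = 6.375e-11 m³.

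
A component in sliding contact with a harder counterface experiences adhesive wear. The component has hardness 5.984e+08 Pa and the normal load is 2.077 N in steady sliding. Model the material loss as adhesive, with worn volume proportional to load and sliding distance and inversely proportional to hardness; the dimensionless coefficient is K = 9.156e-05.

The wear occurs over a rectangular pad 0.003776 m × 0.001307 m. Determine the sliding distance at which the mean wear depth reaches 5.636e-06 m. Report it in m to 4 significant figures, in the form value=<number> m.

value=87.52 m

All arithmetic keeps exact precision. Intermediate values are shown rounded. Rounded just once: 4 significant figures.
Convert: Contact area A = 0.003776 m × 0.001307 m = 4.935e-06 m².
SI base units throughout: W = 2.077 N, H = 5.984e+08 Pa, K = 9.156e-05.
At the depth limit, V_lim = h_lim·A = 5.636e-06 · 4.935e-06 = 2.781e-11 m³.
Thus life L = V_lim·H/(K·W) = 2.781e-11 · 5.984e+08 / (9.156e-05 · 2.077) = 87.52 m.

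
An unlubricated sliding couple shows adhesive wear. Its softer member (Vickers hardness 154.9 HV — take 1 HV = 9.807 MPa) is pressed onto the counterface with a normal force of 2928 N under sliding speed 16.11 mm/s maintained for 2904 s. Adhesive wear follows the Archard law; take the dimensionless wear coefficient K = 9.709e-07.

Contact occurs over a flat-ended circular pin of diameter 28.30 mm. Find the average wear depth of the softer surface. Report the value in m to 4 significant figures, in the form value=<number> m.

Shown intermediates are rounded — every step keeps full precision — a lone final rounding to four significant digits.
Sliding speed v = 16.11 mm/s = 0.01611 m/s. Total distance L = v·t = 0.01611 m/s × 2904 s = 46.78 m.
Hardness H = 154.9 HV × 9.807 MPa/HV = 1519 MPa = 1.519e+09 Pa.
Pin diameter d = 28.30 mm = 0.02830 m. Contact area A = π·d²/4 = π·(0.02830 m)²/4 = 6.290e-04 m².
SI base units throughout: W = 2928 N, H = 1.519e+09 Pa, K = 9.709e-07.
Worn volume V = K·W·L/H = 9.709e-07 · 2928 · 46.78 / 1.519e+09 = 8.755e-11 m³.
Depth of wear h = V/A = 8.755e-11 / 6.290e-04 = 1.392e-07 m.

value=1.392e-07 m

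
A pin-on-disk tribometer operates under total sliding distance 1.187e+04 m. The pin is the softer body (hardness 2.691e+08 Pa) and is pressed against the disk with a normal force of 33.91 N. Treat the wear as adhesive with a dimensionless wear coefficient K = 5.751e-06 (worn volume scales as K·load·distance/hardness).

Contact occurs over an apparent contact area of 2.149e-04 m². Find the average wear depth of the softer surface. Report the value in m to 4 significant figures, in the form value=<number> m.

value=4.003e-05 m

All working math runs at full precision. Intermediate values are displayed rounded — a single final rounding, at four significant digits.
Collected in SI base units: W = 33.91 N, H = 2.691e+08 Pa, K = 5.751e-06.
Wear volume V = K·W·L/H = 5.751e-06 · 33.91 · 1.187e+04 / 2.691e+08 = 8.602e-09 m³.
Mean wear depth h = V/A = 8.602e-09 / 2.149e-04 = 4.003e-05 m.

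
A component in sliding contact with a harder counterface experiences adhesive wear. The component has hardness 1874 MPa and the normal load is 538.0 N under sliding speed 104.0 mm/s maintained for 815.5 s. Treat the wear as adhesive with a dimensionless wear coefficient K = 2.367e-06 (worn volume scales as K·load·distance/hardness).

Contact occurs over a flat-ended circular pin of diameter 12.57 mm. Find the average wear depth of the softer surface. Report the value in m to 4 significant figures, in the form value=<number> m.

The intermediates are displayed rounded — the computation runs at exact precision; one final rounding to four significant figures.
Sliding speed v = 104.0 mm/s = 0.1040 m/s. The distance L = v·t = 0.1040 m/s × 815.5 s = 84.81 m.
Hardness H = 1874 MPa = 1.874e+09 Pa.
Pin diameter d = 12.57 mm = 0.01257 m. Contact area A = π·d²/4 = π·(0.01257 m)²/4 = 1.241e-04 m².
In SI base units, W = 538.0 N, H = 1.874e+09 Pa, K = 2.367e-06.
Archard relation: V = K·W·L/H = 2.367e-06 · 538.0 · 84.81 / 1.874e+09 = 5.763e-11 m³.
Mean depth h = V/A = 5.763e-11 / 1.241e-04 = 4.644e-07 m.

value=4.644e-07 m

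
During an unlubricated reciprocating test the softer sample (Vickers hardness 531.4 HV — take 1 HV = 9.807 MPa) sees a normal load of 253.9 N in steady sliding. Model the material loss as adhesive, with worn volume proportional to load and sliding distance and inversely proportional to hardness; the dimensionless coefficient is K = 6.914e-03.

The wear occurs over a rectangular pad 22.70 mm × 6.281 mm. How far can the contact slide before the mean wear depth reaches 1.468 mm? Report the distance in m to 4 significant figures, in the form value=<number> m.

value=621.4 m

The computation runs at full float precision. Intermediates appear rounded; a single final rounding: 4 significant figures.
Convert: Hardness H = 531.4 HV × 9.807 MPa/HV = 5211 MPa = 5.211e+09 Pa.
Convert: Pad sides 22.70 mm × 6.281 mm = 0.02270 m × 0.006281 m. Contact area A = 0.02270 m × 0.006281 m = 1.426e-04 m².
Convert: Depth limit h_lim = 1.468 mm = 0.001468 m.
Collected in SI base units: W = 253.9 N, H = 5.211e+09 Pa, K = 6.914e-03.
Limit volume V_lim = h_lim·A = 0.001468 · 1.426e-04 = 2.093e-07 m³.
Inverting, life L = V_lim·H/(K·W) = 2.093e-07 · 5.211e+09 / (6.914e-03 · 253.9) = 621.4 m.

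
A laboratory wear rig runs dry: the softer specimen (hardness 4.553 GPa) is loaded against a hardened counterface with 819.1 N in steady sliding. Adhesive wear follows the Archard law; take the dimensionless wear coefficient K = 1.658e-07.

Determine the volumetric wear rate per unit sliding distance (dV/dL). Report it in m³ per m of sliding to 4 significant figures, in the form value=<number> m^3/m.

All arithmetic holds full precision, and shown intermediates are rounded, and a single final rounding: four significant figures.
Convert: Hardness H = 4.553 GPa = 4.553e+09 Pa.
Restated in SI base units: W = 819.1 N, H = 4.553e+09 Pa, K = 1.658e-07.
Wear rate dV/dL = K·W/H (no L dependence): 1.658e-07 · 819.1 / 4.553e+09 = 2.983e-14 m³/m.

value=2.983e-14 m^3/m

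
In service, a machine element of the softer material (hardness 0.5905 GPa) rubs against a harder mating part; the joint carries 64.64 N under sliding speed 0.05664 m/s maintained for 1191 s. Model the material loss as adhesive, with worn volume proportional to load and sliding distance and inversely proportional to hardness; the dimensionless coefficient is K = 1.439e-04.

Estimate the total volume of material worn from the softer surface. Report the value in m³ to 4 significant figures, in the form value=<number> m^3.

Intermediate values are printed rounded — each operation holds full float precision — a lone final rounding to four significant digits.
Distance L = v·t = 0.05664 m/s × 1191 s = 67.46 m.
Hardness H = 0.5905 GPa = 5.905e+08 Pa.
Collected in SI base units: W = 64.64 N, H = 5.905e+08 Pa, K = 1.439e-04.
Archard volume V = K·W·L/H = 1.439e-04 · 64.64 · 67.46 / 5.905e+08 = 1.063e-09 m³.

value=1.063e-09 m^3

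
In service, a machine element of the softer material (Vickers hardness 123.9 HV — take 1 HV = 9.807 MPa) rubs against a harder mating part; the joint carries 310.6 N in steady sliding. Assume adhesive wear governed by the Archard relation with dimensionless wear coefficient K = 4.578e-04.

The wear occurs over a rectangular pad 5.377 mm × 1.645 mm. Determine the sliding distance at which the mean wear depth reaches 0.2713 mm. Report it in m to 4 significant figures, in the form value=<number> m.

All arithmetic keeps full float precision. The intermediates are printed rounded; a lone final rounding: 4 significant digits.
Convert: Hardness H = 123.9 HV × 9.807 MPa/HV = 1215 MPa = 1.215e+09 Pa.
Convert: Pad sides 5.377 mm × 1.645 mm = 0.005377 m × 0.001645 m. Contact area A = 0.005377 m × 0.001645 m = 8.845e-06 m².
Convert: Depth limit h_lim = 0.2713 mm = 2.713e-04 m.
Expressed in SI base units: W = 310.6 N, H = 1.215e+09 Pa, K = 4.578e-04.
Volume at the limit: V_lim = h_lim·A = 2.713e-04 · 8.845e-06 = 2.400e-09 m³.
Life L = V_lim·H/(K·W) = 2.400e-09 · 1.215e+09 / (4.578e-04 · 310.6) = 20.51 m.

value=20.51 m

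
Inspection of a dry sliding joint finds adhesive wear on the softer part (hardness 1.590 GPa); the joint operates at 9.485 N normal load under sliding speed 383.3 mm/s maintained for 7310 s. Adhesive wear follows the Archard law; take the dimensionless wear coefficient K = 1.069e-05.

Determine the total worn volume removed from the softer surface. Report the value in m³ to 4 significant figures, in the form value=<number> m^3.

value=1.787e-10 m^3

Intermediates appear rounded — all arithmetic carries full float precision — rounded once at the end, at four significant digits.
Sliding speed v = 383.3 mm/s = 0.3833 m/s. Total distance L = v·t = 0.3833 m/s × 7310 s = 2802 m.
Hardness H = 1.590 GPa = 1.590e+09 Pa.
Working in SI base units: W = 9.485 N, H = 1.590e+09 Pa, K = 1.069e-05.
Archard volume V = K·W·L/H = 1.069e-05 · 9.485 · 2802 / 1.590e+09 = 1.787e-10 m³.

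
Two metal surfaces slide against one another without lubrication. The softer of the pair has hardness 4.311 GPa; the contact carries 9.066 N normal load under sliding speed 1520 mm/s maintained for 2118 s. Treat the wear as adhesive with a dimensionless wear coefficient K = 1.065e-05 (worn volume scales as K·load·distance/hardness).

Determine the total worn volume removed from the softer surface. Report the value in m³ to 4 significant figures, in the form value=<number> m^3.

value=7.210e-11 m^3

Each operation keeps full float precision; printed values are rounded, and one final rounding, at four significant figures.
Sliding speed v = 1520 mm/s = 1.520 m/s. Sliding distance L = v·t = 1.520 m/s × 2118 s = 3219 m.
Hardness H = 4.311 GPa = 4.311e+09 Pa.
Working in SI base units: W = 9.066 N, H = 4.311e+09 Pa, K = 1.065e-05.
Volume removed: V = K·W·L/H = 1.065e-05 · 9.066 · 3219 / 4.311e+09 = 7.210e-11 m³.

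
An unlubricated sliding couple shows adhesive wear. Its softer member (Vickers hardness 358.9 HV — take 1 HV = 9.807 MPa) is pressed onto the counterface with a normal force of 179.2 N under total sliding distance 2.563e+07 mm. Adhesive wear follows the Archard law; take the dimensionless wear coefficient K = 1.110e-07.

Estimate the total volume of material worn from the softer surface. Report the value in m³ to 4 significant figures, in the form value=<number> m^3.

value=1.448e-10 m^3

Shown intermediates are rounded, and the algebra runs at full precision; one final rounding: four significant figures.
Total distance L = 2.563e+07 mm = 2.563e+04 m.
Hardness H = 358.9 HV × 9.807 MPa/HV = 3520 MPa = 3.520e+09 Pa.
As SI base values: W = 179.2 N, H = 3.520e+09 Pa, K = 1.110e-07.
By Archard's law, V = K·W·L/H = 1.110e-07 · 179.2 · 2.563e+04 / 3.520e+09 = 1.448e-10 m³.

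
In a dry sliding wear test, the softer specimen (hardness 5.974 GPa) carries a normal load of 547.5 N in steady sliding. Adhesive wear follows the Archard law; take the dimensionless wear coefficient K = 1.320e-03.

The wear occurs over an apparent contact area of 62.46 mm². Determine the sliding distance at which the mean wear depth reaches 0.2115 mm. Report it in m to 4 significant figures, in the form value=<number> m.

value=109.2 m

Intermediate values are shown rounded; all arithmetic maintains full precision. Rounded just once: four significant digits.
Hardness H = 5.974 GPa = 5.974e+09 Pa.
Contact area A = 62.46 mm² = 6.246e-05 m².
Depth limit h_lim = 0.2115 mm = 2.115e-04 m.
In SI base units, W = 547.5 N, H = 5.974e+09 Pa, K = 1.320e-03.
Permissible volume V_lim = h_lim·A = 2.115e-04 · 6.246e-05 = 1.321e-08 m³.
So the life L = V_lim·H/(K·W) = 1.321e-08 · 5.974e+09 / (1.320e-03 · 547.5) = 109.2 m.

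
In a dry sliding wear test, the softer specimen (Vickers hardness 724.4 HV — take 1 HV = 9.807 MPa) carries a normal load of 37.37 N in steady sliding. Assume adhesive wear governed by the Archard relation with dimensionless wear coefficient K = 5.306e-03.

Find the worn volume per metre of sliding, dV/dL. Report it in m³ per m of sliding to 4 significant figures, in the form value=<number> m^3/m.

Intermediates appear rounded — all arithmetic keeps full precision, and a single final rounding to 4 significant digits.
Convert: Hardness H = 724.4 HV × 9.807 MPa/HV = 7104 MPa = 7.104e+09 Pa.
In SI base units: W = 37.37 N, H = 7.104e+09 Pa, K = 5.306e-03.
Volumetric rate dV/dL = K·W/H — distance-free: 5.306e-03 · 37.37 / 7.104e+09 = 2.791e-11 m³/m.

value=2.791e-11 m^3/m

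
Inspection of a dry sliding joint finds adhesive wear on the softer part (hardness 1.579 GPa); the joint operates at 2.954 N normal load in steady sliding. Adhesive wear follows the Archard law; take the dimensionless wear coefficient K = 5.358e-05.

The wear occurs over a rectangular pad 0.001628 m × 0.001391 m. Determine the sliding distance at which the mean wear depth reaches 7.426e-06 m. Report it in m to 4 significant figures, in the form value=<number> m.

Intermediate values are printed rounded — all working math keeps full precision, and rounded just once to four significant figures.
Hardness H = 1.579 GPa = 1.579e+09 Pa.
Contact area A = 0.001628 m × 0.001391 m = 2.265e-06 m².
In SI base units: W = 2.954 N, H = 1.579e+09 Pa, K = 5.358e-05.
At the depth limit, V_lim = h_lim·A = 7.426e-06 · 2.265e-06 = 1.682e-11 m³.
Life L = V_lim·H/(K·W) = 1.682e-11 · 1.579e+09 / (5.358e-05 · 2.954) = 167.8 m.

value=167.8 m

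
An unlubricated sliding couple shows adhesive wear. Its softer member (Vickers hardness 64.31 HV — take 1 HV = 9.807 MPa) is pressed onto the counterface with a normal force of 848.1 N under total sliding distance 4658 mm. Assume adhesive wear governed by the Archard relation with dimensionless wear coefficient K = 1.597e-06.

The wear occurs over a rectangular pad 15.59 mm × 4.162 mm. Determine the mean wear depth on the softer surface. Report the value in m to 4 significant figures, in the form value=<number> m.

value=1.542e-07 m

The intermediates are displayed rounded. Every step runs at full precision — a single final rounding, at 4 significant digits.
Path length L = 4658 mm = 4.658 m.
Hardness H = 64.31 HV × 9.807 MPa/HV = 630.7 MPa = 6.307e+08 Pa.
Pad sides 15.59 mm × 4.162 mm = 0.01559 m × 0.004162 m. Contact area A = 0.01559 m × 0.004162 m = 6.489e-05 m².
SI base units throughout: W = 848.1 N, H = 6.307e+08 Pa, K = 1.597e-06.
Wear volume V = K·W·L/H = 1.597e-06 · 848.1 · 4.658 / 6.307e+08 = 1.000e-11 m³.
Wear depth h = V/A = 1.000e-11 / 6.489e-05 = 1.542e-07 m.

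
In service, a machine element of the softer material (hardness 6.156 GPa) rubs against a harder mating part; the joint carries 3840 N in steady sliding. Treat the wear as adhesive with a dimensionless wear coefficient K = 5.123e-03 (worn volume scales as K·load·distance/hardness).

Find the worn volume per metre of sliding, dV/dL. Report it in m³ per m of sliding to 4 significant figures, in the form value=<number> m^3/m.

Intermediates are displayed rounded, and all working math keeps full float precision. Rounded just once, at four significant digits.
Hardness H = 6.156 GPa = 6.156e+09 Pa.
Restated in SI base units: W = 3840 N, H = 6.156e+09 Pa, K = 5.123e-03.
Sliding wear rate dV/dL = K·W/H — distance-free: 5.123e-03 · 3840 / 6.156e+09 = 3.196e-09 m³/m.

value=3.196e-09 m^3/m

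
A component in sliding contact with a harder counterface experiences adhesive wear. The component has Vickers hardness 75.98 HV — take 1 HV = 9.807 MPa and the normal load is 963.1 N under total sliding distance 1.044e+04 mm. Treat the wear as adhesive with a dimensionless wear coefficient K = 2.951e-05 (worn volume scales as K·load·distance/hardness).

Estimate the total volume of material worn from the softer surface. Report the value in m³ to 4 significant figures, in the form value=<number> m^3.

All arithmetic holds full float precision. Displayed values are rounded — a lone final rounding to four significant figures.
Convert: Distance L = 1.044e+04 mm = 10.44 m.
Convert: Hardness H = 75.98 HV × 9.807 MPa/HV = 745.1 MPa = 7.451e+08 Pa.
In SI base units, W = 963.1 N, H = 7.451e+08 Pa, K = 2.951e-05.
Apply Archard: V = K·W·L/H = 2.951e-05 · 963.1 · 10.44 / 7.451e+08 = 3.982e-10 m³.

value=3.982e-10 m^3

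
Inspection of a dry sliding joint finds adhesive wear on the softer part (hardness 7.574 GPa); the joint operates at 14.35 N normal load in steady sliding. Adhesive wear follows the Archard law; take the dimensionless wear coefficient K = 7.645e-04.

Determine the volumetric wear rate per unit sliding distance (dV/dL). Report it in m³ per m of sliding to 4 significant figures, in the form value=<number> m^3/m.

Printed values are rounded — every step maintains full float precision. Rounded just once, at four significant figures.
Hardness H = 7.574 GPa = 7.574e+09 Pa.
Expressed in SI base units: W = 14.35 N, H = 7.574e+09 Pa, K = 7.645e-04.
The wear rate dV/dL = K·W/H, so: 7.645e-04 · 14.35 / 7.574e+09 = 1.448e-12 m³/m.

value=1.448e-12 m^3/m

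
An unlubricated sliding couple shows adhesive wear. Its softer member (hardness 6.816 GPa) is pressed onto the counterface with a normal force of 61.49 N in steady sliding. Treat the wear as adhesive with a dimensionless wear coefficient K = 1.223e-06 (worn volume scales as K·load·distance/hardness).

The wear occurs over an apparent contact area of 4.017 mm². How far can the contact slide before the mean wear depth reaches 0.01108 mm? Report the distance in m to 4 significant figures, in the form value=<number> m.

value=4034 m

Intermediates appear rounded; the algebra runs at full precision; rounded just once to four significant figures.
Hardness H = 6.816 GPa = 6.816e+09 Pa.
Contact area A = 4.017 mm² = 4.017e-06 m².
Depth limit h_lim = 0.01108 mm = 1.108e-05 m.
As SI base values: W = 61.49 N, H = 6.816e+09 Pa, K = 1.223e-06.
Allowed volume V_lim = h_lim·A = 1.108e-05 · 4.017e-06 = 4.451e-11 m³.
Inverting, life L = V_lim·H/(K·W) = 4.451e-11 · 6.816e+09 / (1.223e-06 · 61.49) = 4034 m.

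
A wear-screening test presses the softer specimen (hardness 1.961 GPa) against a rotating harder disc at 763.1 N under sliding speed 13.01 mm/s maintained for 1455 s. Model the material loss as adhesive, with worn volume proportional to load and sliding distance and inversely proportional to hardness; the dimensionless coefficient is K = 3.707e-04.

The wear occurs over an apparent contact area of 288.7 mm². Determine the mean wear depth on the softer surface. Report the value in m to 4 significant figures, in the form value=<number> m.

value=9.458e-06 m

Each operation runs at full float precision. Intermediates are displayed rounded, and a single final rounding: 4 significant figures.
Sliding speed v = 13.01 mm/s = 0.01301 m/s. Distance covered L = v·t = 0.01301 m/s × 1455 s = 18.93 m.
Hardness H = 1.961 GPa = 1.961e+09 Pa.
Contact area A = 288.7 mm² = 2.887e-04 m².
In SI base units: W = 763.1 N, H = 1.961e+09 Pa, K = 3.707e-04.
Worn volume V = K·W·L/H = 3.707e-04 · 763.1 · 18.93 / 1.961e+09 = 2.731e-09 m³.
Mean wear depth h = V/A = 2.731e-09 / 2.887e-04 = 9.458e-06 m.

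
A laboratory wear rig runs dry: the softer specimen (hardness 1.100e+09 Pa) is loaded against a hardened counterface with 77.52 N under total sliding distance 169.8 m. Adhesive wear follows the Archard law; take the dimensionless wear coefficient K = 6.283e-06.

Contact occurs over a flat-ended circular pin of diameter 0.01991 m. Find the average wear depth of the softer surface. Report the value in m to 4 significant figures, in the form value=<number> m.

All working math holds full precision; intermediate values are displayed rounded, and one final rounding to 4 significant figures.
Contact area A = π·d²/4 = π·(0.01991 m)²/4 = 3.113e-04 m².
Restated in SI base units: W = 77.52 N, H = 1.100e+09 Pa, K = 6.283e-06.
The Archard volume V = K·W·L/H = 6.283e-06 · 77.52 · 169.8 / 1.100e+09 = 7.518e-11 m³.
Mean depth h = V/A = 7.518e-11 / 3.113e-04 = 2.415e-07 m.

value=2.415e-07 m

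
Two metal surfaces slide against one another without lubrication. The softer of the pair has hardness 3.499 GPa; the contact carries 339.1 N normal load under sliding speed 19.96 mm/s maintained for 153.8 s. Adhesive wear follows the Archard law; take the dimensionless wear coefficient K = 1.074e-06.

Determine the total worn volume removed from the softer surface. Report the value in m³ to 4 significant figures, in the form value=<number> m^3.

Intermediates are printed rounded, and all arithmetic holds full precision — a single final rounding to four significant figures.
Convert: Sliding speed v = 19.96 mm/s = 0.01996 m/s. The distance L = v·t = 0.01996 m/s × 153.8 s = 3.070 m.
Convert: Hardness H = 3.499 GPa = 3.499e+09 Pa.
Working in SI base units: W = 339.1 N, H = 3.499e+09 Pa, K = 1.074e-06.
The Archard volume V = K·W·L/H = 1.074e-06 · 339.1 · 3.070 / 3.499e+09 = 3.195e-13 m³.

value=3.195e-13 m^3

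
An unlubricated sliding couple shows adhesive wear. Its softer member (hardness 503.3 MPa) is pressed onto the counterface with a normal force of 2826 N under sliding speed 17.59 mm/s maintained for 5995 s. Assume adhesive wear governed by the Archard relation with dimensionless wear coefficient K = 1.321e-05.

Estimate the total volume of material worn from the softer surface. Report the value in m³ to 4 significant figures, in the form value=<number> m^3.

value=7.822e-09 m^3

Each operation carries exact precision. The intermediates appear rounded — rounded once at the end, at four significant figures.
Convert: Sliding speed v = 17.59 mm/s = 0.01759 m/s. The distance L = v·t = 0.01759 m/s × 5995 s = 105.5 m.
Convert: Hardness H = 503.3 MPa = 5.033e+08 Pa.
In SI base units, W = 2826 N, H = 5.033e+08 Pa, K = 1.321e-05.
Archard volume V = K·W·L/H = 1.321e-05 · 2826 · 105.5 / 5.033e+08 = 7.822e-09 m³.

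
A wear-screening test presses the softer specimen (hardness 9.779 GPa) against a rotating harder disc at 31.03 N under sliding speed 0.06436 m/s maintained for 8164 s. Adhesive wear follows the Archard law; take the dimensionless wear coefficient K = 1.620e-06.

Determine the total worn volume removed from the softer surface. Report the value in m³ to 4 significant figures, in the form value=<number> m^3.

value=2.701e-12 m^3

Every step carries full float precision; intermediates are displayed rounded — a single final rounding: 4 significant digits.
Path length L = v·t = 0.06436 m/s × 8164 s = 525.4 m.
Hardness H = 9.779 GPa = 9.779e+09 Pa.
Collected in SI base units: W = 31.03 N, H = 9.779e+09 Pa, K = 1.620e-06.
Archard relation: V = K·W·L/H = 1.620e-06 · 31.03 · 525.4 / 9.779e+09 = 2.701e-12 m³.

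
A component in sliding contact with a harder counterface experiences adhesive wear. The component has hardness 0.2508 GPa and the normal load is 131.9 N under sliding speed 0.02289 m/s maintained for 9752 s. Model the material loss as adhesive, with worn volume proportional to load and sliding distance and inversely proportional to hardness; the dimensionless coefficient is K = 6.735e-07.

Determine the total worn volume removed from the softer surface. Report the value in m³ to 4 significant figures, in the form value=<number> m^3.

Each operation runs at exact precision, and quoted intermediates are rounded. Rounded just once: 4 significant digits.
Convert: The distance L = v·t = 0.02289 m/s × 9752 s = 223.2 m.
Convert: Hardness H = 0.2508 GPa = 2.508e+08 Pa.
Restated in SI base units: W = 131.9 N, H = 2.508e+08 Pa, K = 6.735e-07.
Wear volume V = K·W·L/H = 6.735e-07 · 131.9 · 223.2 / 2.508e+08 = 7.907e-11 m³.

value=7.907e-11 m^3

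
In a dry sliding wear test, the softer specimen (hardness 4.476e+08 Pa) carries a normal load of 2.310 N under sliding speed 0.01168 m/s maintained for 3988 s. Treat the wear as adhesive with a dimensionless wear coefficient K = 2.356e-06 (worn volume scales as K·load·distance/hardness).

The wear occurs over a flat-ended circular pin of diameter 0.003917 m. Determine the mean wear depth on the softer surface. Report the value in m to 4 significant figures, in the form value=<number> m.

All working math maintains exact precision, and intermediates appear rounded. Rounded once at the end: four significant figures.
Convert: Distance L = v·t = 0.01168 m/s × 3988 s = 46.58 m.
Convert: Contact area A = π·d²/4 = π·(0.003917 m)²/4 = 1.205e-05 m².
SI base units throughout: W = 2.310 N, H = 4.476e+08 Pa, K = 2.356e-06.
Archard volume V = K·W·L/H = 2.356e-06 · 2.310 · 46.58 / 4.476e+08 = 5.664e-13 m³.
Depth h = V/A = 5.664e-13 / 1.205e-05 = 4.700e-08 m.

value=4.700e-08 m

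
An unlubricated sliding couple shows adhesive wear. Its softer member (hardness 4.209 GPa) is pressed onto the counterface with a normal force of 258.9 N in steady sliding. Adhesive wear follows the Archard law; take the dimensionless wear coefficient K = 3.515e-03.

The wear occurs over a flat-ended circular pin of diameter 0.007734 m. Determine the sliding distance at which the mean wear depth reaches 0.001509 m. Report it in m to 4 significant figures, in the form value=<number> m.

value=327.9 m

All working math keeps full precision. The intermediates are printed rounded, and rounded once at the end, at four significant digits.
Convert: Hardness H = 4.209 GPa = 4.209e+09 Pa.
Convert: Contact area A = π·d²/4 = π·(0.007734 m)²/4 = 4.698e-05 m².
Restated in SI base units: W = 258.9 N, H = 4.209e+09 Pa, K = 3.515e-03.
Permissible volume V_lim = h_lim·A = 0.001509 · 4.698e-05 = 7.089e-08 m³.
Thus life L = V_lim·H/(K·W) = 7.089e-08 · 4.209e+09 / (3.515e-03 · 258.9) = 327.9 m.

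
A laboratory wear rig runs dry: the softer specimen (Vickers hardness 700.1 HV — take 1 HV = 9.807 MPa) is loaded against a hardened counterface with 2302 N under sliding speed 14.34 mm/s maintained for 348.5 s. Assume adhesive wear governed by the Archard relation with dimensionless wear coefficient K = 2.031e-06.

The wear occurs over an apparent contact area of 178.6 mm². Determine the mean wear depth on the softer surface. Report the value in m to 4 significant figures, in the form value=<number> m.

value=1.905e-08 m

The computation holds full float precision, and printed values are rounded; a single final rounding to 4 significant figures.
Convert: Sliding speed v = 14.34 mm/s = 0.01434 m/s. Distance covered L = v·t = 0.01434 m/s × 348.5 s = 4.997 m.
Convert: Hardness H = 700.1 HV × 9.807 MPa/HV = 6866 MPa = 6.866e+09 Pa.
Convert: Contact area A = 178.6 mm² = 1.786e-04 m².
As SI base values: W = 2302 N, H = 6.866e+09 Pa, K = 2.031e-06.
By Archard's law, V = K·W·L/H = 2.031e-06 · 2302 · 4.997 / 6.866e+09 = 3.403e-12 m³.
Depth h = V/A = 3.403e-12 / 1.786e-04 = 1.905e-08 m.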